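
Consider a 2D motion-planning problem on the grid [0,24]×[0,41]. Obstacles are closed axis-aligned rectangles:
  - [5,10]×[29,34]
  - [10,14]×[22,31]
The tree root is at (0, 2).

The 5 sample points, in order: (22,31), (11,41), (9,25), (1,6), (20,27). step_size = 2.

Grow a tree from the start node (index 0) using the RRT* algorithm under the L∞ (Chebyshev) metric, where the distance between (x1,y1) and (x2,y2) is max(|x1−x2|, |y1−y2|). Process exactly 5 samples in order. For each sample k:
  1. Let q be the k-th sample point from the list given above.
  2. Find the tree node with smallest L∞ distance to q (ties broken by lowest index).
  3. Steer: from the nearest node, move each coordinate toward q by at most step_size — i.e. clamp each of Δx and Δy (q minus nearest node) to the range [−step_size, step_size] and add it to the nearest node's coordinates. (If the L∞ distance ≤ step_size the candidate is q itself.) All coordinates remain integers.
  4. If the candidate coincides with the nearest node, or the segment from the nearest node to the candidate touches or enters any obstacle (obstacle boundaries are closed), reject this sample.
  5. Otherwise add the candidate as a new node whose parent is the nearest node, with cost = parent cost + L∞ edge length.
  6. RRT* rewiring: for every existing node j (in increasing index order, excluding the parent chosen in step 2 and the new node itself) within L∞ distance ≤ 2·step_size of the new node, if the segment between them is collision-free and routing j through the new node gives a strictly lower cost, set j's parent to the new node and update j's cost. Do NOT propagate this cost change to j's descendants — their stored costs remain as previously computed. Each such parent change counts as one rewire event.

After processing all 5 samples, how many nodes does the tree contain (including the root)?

Node count: 6

1. q=(22,31) nearest=0 d=29 new=(2,4) → add node 1 parent=0 cost=2
2. q=(11,41) nearest=1 d=37 new=(4,6) → add node 2 parent=1 cost=4
3. q=(9,25) nearest=2 d=19 new=(6,8) → add node 3 parent=2 cost=6
4. q=(1,6) nearest=1 d=2 new=(1,6) → add node 4 parent=1 cost=4
5. q=(20,27) nearest=3 d=19 new=(8,10) → add node 5 parent=3 cost=8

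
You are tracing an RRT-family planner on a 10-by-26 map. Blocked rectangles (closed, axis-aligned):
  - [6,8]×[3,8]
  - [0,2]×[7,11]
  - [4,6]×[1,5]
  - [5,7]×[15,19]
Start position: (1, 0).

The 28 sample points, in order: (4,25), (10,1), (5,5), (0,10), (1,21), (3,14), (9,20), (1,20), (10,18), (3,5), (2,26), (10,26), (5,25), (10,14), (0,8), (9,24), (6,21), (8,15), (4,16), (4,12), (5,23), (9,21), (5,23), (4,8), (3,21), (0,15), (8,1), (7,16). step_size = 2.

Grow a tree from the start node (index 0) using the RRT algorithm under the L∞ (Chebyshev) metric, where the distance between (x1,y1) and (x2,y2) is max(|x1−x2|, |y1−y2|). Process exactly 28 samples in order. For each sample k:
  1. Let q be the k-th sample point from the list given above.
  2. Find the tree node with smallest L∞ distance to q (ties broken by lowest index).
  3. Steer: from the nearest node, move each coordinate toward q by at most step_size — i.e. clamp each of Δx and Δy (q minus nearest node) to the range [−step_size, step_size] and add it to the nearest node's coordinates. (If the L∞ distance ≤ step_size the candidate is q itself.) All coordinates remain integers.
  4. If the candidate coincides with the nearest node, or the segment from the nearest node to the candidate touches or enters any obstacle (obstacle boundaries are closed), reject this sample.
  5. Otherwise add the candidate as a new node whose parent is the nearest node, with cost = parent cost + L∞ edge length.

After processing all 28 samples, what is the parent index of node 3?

1. q=(4,25) nearest=0 d=25 new=(3,2) → add node 1 parent=0 cost=2
2. q=(10,1) nearest=1 d=7 new=(5,1) → blocked by [4,6]×[1,5], reject
3. q=(5,5) nearest=1 d=3 new=(5,4) → blocked by [4,6]×[1,5], reject
4. q=(0,10) nearest=1 d=8 new=(1,4) → add node 2 parent=1 cost=4
5. q=(1,21) nearest=2 d=17 new=(1,6) → add node 3 parent=2 cost=6
6. q=(3,14) nearest=3 d=8 new=(3,8) → blocked by [0,2]×[7,11], reject
7. q=(9,20) nearest=3 d=14 new=(3,8) → blocked by [0,2]×[7,11], reject
8. q=(1,20) nearest=3 d=14 new=(1,8) → blocked by [0,2]×[7,11], reject
9. q=(10,18) nearest=3 d=12 new=(3,8) → blocked by [0,2]×[7,11], reject
10. q=(3,5) nearest=2 d=2 new=(3,5) → add node 4 parent=2 cost=6
11. q=(2,26) nearest=3 d=20 new=(2,8) → blocked by [0,2]×[7,11], reject
12. q=(10,26) nearest=3 d=20 new=(3,8) → blocked by [0,2]×[7,11], reject
13. q=(5,25) nearest=3 d=19 new=(3,8) → blocked by [0,2]×[7,11], reject
14. q=(10,14) nearest=3 d=9 new=(3,8) → blocked by [0,2]×[7,11], reject
15. q=(0,8) nearest=3 d=2 new=(0,8) → blocked by [0,2]×[7,11], reject
16. q=(9,24) nearest=3 d=18 new=(3,8) → blocked by [0,2]×[7,11], reject
17. q=(6,21) nearest=3 d=15 new=(3,8) → blocked by [0,2]×[7,11], reject
18. q=(8,15) nearest=3 d=9 new=(3,8) → blocked by [0,2]×[7,11], reject
19. q=(4,16) nearest=3 d=10 new=(3,8) → blocked by [0,2]×[7,11], reject
20. q=(4,12) nearest=3 d=6 new=(3,8) → blocked by [0,2]×[7,11], reject
21. q=(5,23) nearest=3 d=17 new=(3,8) → blocked by [0,2]×[7,11], reject
22. q=(9,21) nearest=3 d=15 new=(3,8) → blocked by [0,2]×[7,11], reject
23. q=(5,23) nearest=3 d=17 new=(3,8) → blocked by [0,2]×[7,11], reject
24. q=(4,8) nearest=3 d=3 new=(3,8) → blocked by [0,2]×[7,11], reject
25. q=(3,21) nearest=3 d=15 new=(3,8) → blocked by [0,2]×[7,11], reject
26. q=(0,15) nearest=3 d=9 new=(0,8) → blocked by [0,2]×[7,11], reject
27. q=(8,1) nearest=1 d=5 new=(5,1) → blocked by [4,6]×[1,5], reject
28. q=(7,16) nearest=3 d=10 new=(3,8) → blocked by [0,2]×[7,11], reject

Parent of node 3: 2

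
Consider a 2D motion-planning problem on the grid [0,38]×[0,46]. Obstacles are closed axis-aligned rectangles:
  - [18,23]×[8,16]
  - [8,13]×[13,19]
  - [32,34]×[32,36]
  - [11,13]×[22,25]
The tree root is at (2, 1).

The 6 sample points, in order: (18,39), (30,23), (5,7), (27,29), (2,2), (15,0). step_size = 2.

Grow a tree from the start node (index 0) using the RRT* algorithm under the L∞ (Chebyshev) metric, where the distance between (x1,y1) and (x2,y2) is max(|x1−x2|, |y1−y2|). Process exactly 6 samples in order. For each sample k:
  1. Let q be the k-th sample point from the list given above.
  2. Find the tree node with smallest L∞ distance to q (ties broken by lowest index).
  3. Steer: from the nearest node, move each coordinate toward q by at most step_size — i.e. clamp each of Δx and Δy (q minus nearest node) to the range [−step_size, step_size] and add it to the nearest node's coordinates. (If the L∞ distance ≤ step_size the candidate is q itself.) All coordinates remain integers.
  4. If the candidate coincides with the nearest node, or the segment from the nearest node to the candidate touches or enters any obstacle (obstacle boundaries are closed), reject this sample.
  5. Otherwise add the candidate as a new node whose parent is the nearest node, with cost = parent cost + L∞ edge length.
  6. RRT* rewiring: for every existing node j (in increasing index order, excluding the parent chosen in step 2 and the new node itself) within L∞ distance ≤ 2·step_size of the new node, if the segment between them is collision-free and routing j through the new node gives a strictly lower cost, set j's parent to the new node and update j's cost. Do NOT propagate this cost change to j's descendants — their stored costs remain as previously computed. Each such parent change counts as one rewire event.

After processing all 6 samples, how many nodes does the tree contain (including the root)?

1. q=(18,39) nearest=0 d=38 new=(4,3) → add node 1 parent=0 cost=2
2. q=(30,23) nearest=1 d=26 new=(6,5) → add node 2 parent=1 cost=4
3. q=(5,7) nearest=2 d=2 new=(5,7) → add node 3 parent=2 cost=6
4. q=(27,29) nearest=3 d=22 new=(7,9) → add node 4 parent=3 cost=8
5. q=(2,2) nearest=0 d=1 new=(2,2) → add node 5 parent=0 cost=1
6. q=(15,0) nearest=2 d=9 new=(8,3) → add node 6 parent=2 cost=6

Node count: 7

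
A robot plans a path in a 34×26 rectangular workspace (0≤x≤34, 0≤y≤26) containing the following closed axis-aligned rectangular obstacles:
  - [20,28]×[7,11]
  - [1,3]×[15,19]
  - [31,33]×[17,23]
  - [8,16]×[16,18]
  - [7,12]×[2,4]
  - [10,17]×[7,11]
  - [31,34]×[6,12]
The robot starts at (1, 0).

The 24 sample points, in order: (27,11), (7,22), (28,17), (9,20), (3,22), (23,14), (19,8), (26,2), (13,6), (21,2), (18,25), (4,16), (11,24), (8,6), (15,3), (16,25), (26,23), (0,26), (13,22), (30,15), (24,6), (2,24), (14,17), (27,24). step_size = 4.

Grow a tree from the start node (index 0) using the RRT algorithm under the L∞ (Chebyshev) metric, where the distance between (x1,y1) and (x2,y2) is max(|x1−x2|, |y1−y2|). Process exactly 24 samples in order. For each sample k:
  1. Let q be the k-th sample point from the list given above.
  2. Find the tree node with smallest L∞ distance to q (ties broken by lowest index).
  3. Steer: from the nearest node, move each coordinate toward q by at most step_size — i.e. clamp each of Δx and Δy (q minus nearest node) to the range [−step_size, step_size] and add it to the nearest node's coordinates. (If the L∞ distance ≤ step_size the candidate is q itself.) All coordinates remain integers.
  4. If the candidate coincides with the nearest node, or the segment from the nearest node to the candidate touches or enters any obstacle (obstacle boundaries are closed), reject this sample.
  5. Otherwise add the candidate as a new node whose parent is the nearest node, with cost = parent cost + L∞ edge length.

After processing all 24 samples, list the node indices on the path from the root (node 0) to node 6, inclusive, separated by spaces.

Path: 0 1 2 6

1. q=(27,11) nearest=0 d=26 new=(5,4) → add node 1 parent=0 cost=4
2. q=(7,22) nearest=1 d=18 new=(7,8) → add node 2 parent=1 cost=8
3. q=(28,17) nearest=2 d=21 new=(11,12) → blocked by [10,17]×[7,11], reject
4. q=(9,20) nearest=2 d=12 new=(9,12) → add node 3 parent=2 cost=12
5. q=(3,22) nearest=3 d=10 new=(5,16) → add node 4 parent=3 cost=16
6. q=(23,14) nearest=3 d=14 new=(13,14) → add node 5 parent=3 cost=16
7. q=(19,8) nearest=5 d=6 new=(17,10) → blocked by [10,17]×[7,11], reject
8. q=(26,2) nearest=5 d=13 new=(17,10) → blocked by [10,17]×[7,11], reject
9. q=(13,6) nearest=2 d=6 new=(11,6) → add node 6 parent=2 cost=12
10. q=(21,2) nearest=6 d=10 new=(15,2) → add node 7 parent=6 cost=16
11. q=(18,25) nearest=5 d=11 new=(17,18) → blocked by [8,16]×[16,18], reject
12. q=(4,16) nearest=4 d=1 new=(4,16) → add node 8 parent=4 cost=17
13. q=(11,24) nearest=4 d=8 new=(9,20) → add node 9 parent=4 cost=20
14. q=(8,6) nearest=2 d=2 new=(8,6) → add node 10 parent=2 cost=10
15. q=(15,3) nearest=7 d=1 new=(15,3) → add node 11 parent=7 cost=17
16. q=(16,25) nearest=9 d=7 new=(13,24) → add node 12 parent=9 cost=24
17. q=(26,23) nearest=5 d=13 new=(17,18) → blocked by [8,16]×[16,18], reject
18. q=(0,26) nearest=9 d=9 new=(5,24) → add node 13 parent=9 cost=24
19. q=(13,22) nearest=12 d=2 new=(13,22) → add node 14 parent=12 cost=26
20. q=(30,15) nearest=7 d=15 new=(19,6) → add node 15 parent=7 cost=20
21. q=(24,6) nearest=15 d=5 new=(23,6) → add node 16 parent=15 cost=24
22. q=(2,24) nearest=13 d=3 new=(2,24) → add node 17 parent=13 cost=27
23. q=(14,17) nearest=5 d=3 new=(14,17) → blocked by [8,16]×[16,18], reject
24. q=(27,24) nearest=5 d=14 new=(17,18) → blocked by [8,16]×[16,18], reject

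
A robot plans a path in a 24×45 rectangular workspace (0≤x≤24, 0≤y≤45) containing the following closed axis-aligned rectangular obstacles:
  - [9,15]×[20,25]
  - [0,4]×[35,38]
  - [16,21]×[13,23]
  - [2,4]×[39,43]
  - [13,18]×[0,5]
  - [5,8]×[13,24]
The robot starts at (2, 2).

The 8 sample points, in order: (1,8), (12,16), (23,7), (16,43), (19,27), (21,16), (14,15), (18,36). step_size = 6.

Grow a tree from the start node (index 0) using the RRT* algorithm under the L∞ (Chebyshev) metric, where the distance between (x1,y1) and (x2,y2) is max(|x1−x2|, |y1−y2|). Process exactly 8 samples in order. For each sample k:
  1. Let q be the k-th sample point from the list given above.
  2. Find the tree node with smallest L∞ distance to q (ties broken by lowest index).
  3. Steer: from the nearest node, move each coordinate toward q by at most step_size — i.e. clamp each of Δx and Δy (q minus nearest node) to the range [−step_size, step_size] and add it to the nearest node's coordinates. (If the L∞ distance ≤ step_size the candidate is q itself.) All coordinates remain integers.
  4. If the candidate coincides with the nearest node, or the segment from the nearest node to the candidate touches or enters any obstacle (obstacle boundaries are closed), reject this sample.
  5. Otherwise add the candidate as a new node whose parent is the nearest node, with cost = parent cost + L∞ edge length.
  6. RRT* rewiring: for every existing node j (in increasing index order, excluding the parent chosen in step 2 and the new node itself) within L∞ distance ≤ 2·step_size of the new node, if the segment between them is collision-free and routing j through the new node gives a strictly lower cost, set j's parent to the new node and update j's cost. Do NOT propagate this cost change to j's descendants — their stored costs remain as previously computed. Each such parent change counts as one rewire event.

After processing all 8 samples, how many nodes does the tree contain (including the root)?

Node count: 5

1. q=(1,8) nearest=0 d=6 new=(1,8) → add node 1 parent=0 cost=6
2. q=(12,16) nearest=1 d=11 new=(7,14) → blocked by [5,8]×[13,24], reject
3. q=(23,7) nearest=0 d=21 new=(8,7) → add node 2 parent=0 cost=6
4. q=(16,43) nearest=1 d=35 new=(7,14) → blocked by [5,8]×[13,24], reject
5. q=(19,27) nearest=1 d=19 new=(7,14) → blocked by [5,8]×[13,24], reject
6. q=(21,16) nearest=2 d=13 new=(14,13) → add node 3 parent=2 cost=12
7. q=(14,15) nearest=3 d=2 new=(14,15) → add node 4 parent=3 cost=14
8. q=(18,36) nearest=4 d=21 new=(18,21) → blocked by [16,21]×[13,23], reject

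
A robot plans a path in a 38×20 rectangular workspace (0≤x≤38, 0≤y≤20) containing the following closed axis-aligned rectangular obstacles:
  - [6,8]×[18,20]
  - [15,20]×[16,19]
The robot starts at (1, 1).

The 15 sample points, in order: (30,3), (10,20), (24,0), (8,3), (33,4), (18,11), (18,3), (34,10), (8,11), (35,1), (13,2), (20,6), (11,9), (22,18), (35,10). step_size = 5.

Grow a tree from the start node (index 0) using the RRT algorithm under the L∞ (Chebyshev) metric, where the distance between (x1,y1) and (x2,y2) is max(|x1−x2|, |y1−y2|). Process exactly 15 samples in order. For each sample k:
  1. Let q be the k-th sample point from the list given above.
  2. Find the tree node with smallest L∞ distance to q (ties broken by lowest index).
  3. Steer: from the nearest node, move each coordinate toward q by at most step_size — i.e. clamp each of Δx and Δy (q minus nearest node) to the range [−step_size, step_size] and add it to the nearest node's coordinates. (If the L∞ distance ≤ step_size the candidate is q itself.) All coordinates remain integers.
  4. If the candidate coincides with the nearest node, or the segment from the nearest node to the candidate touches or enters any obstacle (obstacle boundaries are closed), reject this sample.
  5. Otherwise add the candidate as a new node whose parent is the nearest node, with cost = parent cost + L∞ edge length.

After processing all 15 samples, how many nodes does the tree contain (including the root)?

Node count: 16

1. q=(30,3) nearest=0 d=29 new=(6,3) → add node 1 parent=0 cost=5
2. q=(10,20) nearest=1 d=17 new=(10,8) → add node 2 parent=1 cost=10
3. q=(24,0) nearest=2 d=14 new=(15,3) → add node 3 parent=2 cost=15
4. q=(8,3) nearest=1 d=2 new=(8,3) → add node 4 parent=1 cost=7
5. q=(33,4) nearest=3 d=18 new=(20,4) → add node 5 parent=3 cost=20
6. q=(18,11) nearest=5 d=7 new=(18,9) → add node 6 parent=5 cost=25
7. q=(18,3) nearest=5 d=2 new=(18,3) → add node 7 parent=5 cost=22
8. q=(34,10) nearest=5 d=14 new=(25,9) → add node 8 parent=5 cost=25
9. q=(8,11) nearest=2 d=3 new=(8,11) → add node 9 parent=2 cost=13
10. q=(35,1) nearest=8 d=10 new=(30,4) → add node 10 parent=8 cost=30
11. q=(13,2) nearest=3 d=2 new=(13,2) → add node 11 parent=3 cost=17
12. q=(20,6) nearest=5 d=2 new=(20,6) → add node 12 parent=5 cost=22
13. q=(11,9) nearest=2 d=1 new=(11,9) → add node 13 parent=2 cost=11
14. q=(22,18) nearest=6 d=9 new=(22,14) → add node 14 parent=6 cost=30
15. q=(35,10) nearest=10 d=6 new=(35,9) → add node 15 parent=10 cost=35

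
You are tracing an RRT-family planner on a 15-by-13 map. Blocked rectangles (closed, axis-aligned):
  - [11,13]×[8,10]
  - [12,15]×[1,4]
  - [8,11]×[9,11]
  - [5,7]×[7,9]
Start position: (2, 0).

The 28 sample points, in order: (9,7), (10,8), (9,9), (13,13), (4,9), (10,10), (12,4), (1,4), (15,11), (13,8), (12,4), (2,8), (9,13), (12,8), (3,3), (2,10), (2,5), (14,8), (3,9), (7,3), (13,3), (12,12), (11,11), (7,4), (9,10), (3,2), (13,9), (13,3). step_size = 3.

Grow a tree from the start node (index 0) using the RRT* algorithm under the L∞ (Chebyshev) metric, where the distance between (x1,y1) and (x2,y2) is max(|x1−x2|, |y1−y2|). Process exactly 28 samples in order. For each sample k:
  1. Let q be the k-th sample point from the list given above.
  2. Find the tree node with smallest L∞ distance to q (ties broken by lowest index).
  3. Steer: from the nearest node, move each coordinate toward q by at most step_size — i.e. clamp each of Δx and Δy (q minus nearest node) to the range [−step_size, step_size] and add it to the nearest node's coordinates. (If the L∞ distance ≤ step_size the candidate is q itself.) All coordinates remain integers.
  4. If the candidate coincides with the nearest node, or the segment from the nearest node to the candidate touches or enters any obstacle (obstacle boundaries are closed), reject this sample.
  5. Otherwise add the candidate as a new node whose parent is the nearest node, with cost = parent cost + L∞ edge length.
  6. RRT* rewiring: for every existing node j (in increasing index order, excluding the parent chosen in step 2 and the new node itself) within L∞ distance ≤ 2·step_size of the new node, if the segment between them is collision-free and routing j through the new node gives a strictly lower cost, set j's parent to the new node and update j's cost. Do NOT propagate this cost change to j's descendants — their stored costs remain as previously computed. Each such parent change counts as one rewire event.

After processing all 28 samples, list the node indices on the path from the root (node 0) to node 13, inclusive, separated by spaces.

1. q=(9,7) nearest=0 d=7 new=(5,3) → add node 1 parent=0 cost=3
2. q=(10,8) nearest=1 d=5 new=(8,6) → add node 2 parent=1 cost=6
3. q=(9,9) nearest=2 d=3 new=(9,9) → blocked by [8,11]×[9,11], reject
4. q=(13,13) nearest=2 d=7 new=(11,9) → blocked by [11,13]×[8,10], reject
5. q=(4,9) nearest=2 d=4 new=(5,9) → blocked by [5,7]×[7,9], reject
6. q=(10,10) nearest=2 d=4 new=(10,9) → blocked by [8,11]×[9,11], reject
7. q=(12,4) nearest=2 d=4 new=(11,4) → add node 3 parent=2 cost=9
8. q=(1,4) nearest=0 d=4 new=(1,3) → add node 4 parent=0 cost=3
9. q=(15,11) nearest=2 d=7 new=(11,9) → blocked by [11,13]×[8,10], reject
10. q=(13,8) nearest=3 d=4 new=(13,7) → add node 5 parent=3 cost=12
11. q=(12,4) nearest=3 d=1 new=(12,4) → blocked by [12,15]×[1,4], reject
12. q=(2,8) nearest=1 d=5 new=(2,6) → add node 6 parent=1 cost=6
13. q=(9,13) nearest=5 d=6 new=(10,10) → blocked by [11,13]×[8,10], reject
14. q=(12,8) nearest=5 d=1 new=(12,8) → blocked by [11,13]×[8,10], reject
15. q=(3,3) nearest=1 d=2 new=(3,3) → add node 7 parent=1 cost=5
16. q=(2,10) nearest=6 d=4 new=(2,9) → add node 8 parent=6 cost=9
17. q=(2,5) nearest=6 d=1 new=(2,5) → add node 9 parent=6 cost=7
18. q=(14,8) nearest=5 d=1 new=(14,8) → add node 10 parent=5 cost=13
19. q=(3,9) nearest=8 d=1 new=(3,9) → add node 11 parent=8 cost=10
20. q=(7,3) nearest=1 d=2 new=(7,3) → add node 12 parent=1 cost=5; rewire 5→12 (11<12)
21. q=(13,3) nearest=3 d=2 new=(13,3) → blocked by [12,15]×[1,4], reject
22. q=(12,12) nearest=10 d=4 new=(12,11) → blocked by [11,13]×[8,10], reject
23. q=(11,11) nearest=10 d=3 new=(11,11) → blocked by [11,13]×[8,10], reject
24. q=(7,4) nearest=12 d=1 new=(7,4) → add node 13 parent=12 cost=6
25. q=(9,10) nearest=2 d=4 new=(9,9) → blocked by [8,11]×[9,11], reject
26. q=(3,2) nearest=7 d=1 new=(3,2) → add node 14 parent=7 cost=6
27. q=(13,9) nearest=10 d=1 new=(13,9) → blocked by [11,13]×[8,10], reject
28. q=(13,3) nearest=3 d=2 new=(13,3) → blocked by [12,15]×[1,4], reject

Path: 0 1 12 13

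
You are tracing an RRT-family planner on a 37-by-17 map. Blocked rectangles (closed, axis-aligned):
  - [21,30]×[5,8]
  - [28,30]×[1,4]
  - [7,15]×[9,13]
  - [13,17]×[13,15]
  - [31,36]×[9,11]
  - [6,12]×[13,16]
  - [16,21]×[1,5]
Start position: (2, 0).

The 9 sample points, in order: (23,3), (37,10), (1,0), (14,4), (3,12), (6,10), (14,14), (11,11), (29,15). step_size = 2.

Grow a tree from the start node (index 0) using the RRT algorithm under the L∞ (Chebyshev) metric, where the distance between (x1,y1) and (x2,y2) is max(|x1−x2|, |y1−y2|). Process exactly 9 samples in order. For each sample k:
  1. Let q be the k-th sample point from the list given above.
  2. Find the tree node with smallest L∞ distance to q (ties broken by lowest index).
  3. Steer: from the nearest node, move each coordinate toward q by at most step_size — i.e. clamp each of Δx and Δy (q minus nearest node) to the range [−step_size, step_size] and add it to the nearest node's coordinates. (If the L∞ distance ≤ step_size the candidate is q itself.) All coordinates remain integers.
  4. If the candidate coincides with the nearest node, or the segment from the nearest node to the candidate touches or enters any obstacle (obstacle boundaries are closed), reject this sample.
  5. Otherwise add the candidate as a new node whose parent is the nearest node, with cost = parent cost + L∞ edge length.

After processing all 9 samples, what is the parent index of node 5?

1. q=(23,3) nearest=0 d=21 new=(4,2) → add node 1 parent=0 cost=2
2. q=(37,10) nearest=1 d=33 new=(6,4) → add node 2 parent=1 cost=4
3. q=(1,0) nearest=0 d=1 new=(1,0) → add node 3 parent=0 cost=1
4. q=(14,4) nearest=2 d=8 new=(8,4) → add node 4 parent=2 cost=6
5. q=(3,12) nearest=2 d=8 new=(4,6) → add node 5 parent=2 cost=6
6. q=(6,10) nearest=5 d=4 new=(6,8) → add node 6 parent=5 cost=8
7. q=(14,14) nearest=6 d=8 new=(8,10) → blocked by [7,15]×[9,13], reject
8. q=(11,11) nearest=6 d=5 new=(8,10) → blocked by [7,15]×[9,13], reject
9. q=(29,15) nearest=4 d=21 new=(10,6) → add node 7 parent=4 cost=8

Parent of node 5: 2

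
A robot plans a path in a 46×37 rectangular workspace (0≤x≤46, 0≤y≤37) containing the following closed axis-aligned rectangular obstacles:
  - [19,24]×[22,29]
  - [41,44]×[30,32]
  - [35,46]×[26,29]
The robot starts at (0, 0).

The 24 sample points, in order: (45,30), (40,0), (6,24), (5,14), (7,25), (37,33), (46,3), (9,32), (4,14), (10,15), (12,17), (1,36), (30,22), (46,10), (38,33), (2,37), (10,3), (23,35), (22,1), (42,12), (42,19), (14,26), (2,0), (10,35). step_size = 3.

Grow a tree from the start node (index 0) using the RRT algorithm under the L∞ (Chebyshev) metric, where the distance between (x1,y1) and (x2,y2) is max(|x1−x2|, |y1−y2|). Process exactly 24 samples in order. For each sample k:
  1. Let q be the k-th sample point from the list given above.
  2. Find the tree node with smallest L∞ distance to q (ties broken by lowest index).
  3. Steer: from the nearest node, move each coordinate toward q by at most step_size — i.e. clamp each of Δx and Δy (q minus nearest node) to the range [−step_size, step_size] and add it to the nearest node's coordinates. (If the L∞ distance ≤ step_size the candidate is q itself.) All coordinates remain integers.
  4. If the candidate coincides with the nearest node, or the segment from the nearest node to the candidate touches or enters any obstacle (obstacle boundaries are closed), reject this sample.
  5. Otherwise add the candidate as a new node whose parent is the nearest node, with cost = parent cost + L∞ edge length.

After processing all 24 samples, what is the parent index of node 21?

1. q=(45,30) nearest=0 d=45 new=(3,3) → add node 1 parent=0 cost=3
2. q=(40,0) nearest=1 d=37 new=(6,0) → add node 2 parent=1 cost=6
3. q=(6,24) nearest=1 d=21 new=(6,6) → add node 3 parent=1 cost=6
4. q=(5,14) nearest=3 d=8 new=(5,9) → add node 4 parent=3 cost=9
5. q=(7,25) nearest=4 d=16 new=(7,12) → add node 5 parent=4 cost=12
6. q=(37,33) nearest=5 d=30 new=(10,15) → add node 6 parent=5 cost=15
7. q=(46,3) nearest=6 d=36 new=(13,12) → add node 7 parent=6 cost=18
8. q=(9,32) nearest=6 d=17 new=(9,18) → add node 8 parent=6 cost=18
9. q=(4,14) nearest=5 d=3 new=(4,14) → add node 9 parent=5 cost=15
10. q=(10,15) nearest=6 d=0 → coincident, reject
11. q=(12,17) nearest=6 d=2 new=(12,17) → add node 10 parent=6 cost=17
12. q=(1,36) nearest=8 d=18 new=(6,21) → add node 11 parent=8 cost=21
13. q=(30,22) nearest=7 d=17 new=(16,15) → add node 12 parent=7 cost=21
14. q=(46,10) nearest=12 d=30 new=(19,12) → add node 13 parent=12 cost=24
15. q=(38,33) nearest=13 d=21 new=(22,15) → add node 14 parent=13 cost=27
16. q=(2,37) nearest=11 d=16 new=(3,24) → add node 15 parent=11 cost=24
17. q=(10,3) nearest=2 d=4 new=(9,3) → add node 16 parent=2 cost=9
18. q=(23,35) nearest=8 d=17 new=(12,21) → add node 17 parent=8 cost=21
19. q=(22,1) nearest=7 d=11 new=(16,9) → add node 18 parent=7 cost=21
20. q=(42,12) nearest=14 d=20 new=(25,12) → add node 19 parent=14 cost=30
21. q=(42,19) nearest=19 d=17 new=(28,15) → add node 20 parent=19 cost=33
22. q=(14,26) nearest=17 d=5 new=(14,24) → add node 21 parent=17 cost=24
23. q=(2,0) nearest=0 d=2 new=(2,0) → add node 22 parent=0 cost=2
24. q=(10,35) nearest=15 d=11 new=(6,27) → add node 23 parent=15 cost=27

Parent of node 21: 17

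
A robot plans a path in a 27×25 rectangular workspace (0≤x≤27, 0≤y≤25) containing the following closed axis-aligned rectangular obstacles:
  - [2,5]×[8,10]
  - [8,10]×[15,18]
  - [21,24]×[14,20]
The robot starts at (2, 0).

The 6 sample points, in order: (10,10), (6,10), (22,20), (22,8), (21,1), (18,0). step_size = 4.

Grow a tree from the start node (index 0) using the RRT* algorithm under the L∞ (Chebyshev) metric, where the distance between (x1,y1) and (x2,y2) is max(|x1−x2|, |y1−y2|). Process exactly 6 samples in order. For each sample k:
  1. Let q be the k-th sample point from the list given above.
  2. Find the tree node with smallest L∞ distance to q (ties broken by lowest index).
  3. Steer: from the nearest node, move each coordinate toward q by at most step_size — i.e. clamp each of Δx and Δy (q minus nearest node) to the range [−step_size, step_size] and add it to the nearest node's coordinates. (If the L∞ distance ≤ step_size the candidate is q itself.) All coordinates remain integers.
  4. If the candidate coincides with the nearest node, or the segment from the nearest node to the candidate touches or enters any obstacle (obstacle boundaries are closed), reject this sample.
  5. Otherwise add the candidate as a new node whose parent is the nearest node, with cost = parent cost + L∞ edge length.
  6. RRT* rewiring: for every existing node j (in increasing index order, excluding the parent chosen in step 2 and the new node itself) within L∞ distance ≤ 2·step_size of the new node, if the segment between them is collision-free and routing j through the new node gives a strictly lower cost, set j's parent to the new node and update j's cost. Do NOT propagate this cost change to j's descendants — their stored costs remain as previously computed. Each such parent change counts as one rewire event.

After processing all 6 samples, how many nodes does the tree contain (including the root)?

1. q=(10,10) nearest=0 d=10 new=(6,4) → add node 1 parent=0 cost=4
2. q=(6,10) nearest=1 d=6 new=(6,8) → add node 2 parent=1 cost=8
3. q=(22,20) nearest=1 d=16 new=(10,8) → add node 3 parent=1 cost=8
4. q=(22,8) nearest=3 d=12 new=(14,8) → add node 4 parent=3 cost=12
5. q=(21,1) nearest=4 d=7 new=(18,4) → add node 5 parent=4 cost=16
6. q=(18,0) nearest=5 d=4 new=(18,0) → add node 6 parent=5 cost=20

Node count: 7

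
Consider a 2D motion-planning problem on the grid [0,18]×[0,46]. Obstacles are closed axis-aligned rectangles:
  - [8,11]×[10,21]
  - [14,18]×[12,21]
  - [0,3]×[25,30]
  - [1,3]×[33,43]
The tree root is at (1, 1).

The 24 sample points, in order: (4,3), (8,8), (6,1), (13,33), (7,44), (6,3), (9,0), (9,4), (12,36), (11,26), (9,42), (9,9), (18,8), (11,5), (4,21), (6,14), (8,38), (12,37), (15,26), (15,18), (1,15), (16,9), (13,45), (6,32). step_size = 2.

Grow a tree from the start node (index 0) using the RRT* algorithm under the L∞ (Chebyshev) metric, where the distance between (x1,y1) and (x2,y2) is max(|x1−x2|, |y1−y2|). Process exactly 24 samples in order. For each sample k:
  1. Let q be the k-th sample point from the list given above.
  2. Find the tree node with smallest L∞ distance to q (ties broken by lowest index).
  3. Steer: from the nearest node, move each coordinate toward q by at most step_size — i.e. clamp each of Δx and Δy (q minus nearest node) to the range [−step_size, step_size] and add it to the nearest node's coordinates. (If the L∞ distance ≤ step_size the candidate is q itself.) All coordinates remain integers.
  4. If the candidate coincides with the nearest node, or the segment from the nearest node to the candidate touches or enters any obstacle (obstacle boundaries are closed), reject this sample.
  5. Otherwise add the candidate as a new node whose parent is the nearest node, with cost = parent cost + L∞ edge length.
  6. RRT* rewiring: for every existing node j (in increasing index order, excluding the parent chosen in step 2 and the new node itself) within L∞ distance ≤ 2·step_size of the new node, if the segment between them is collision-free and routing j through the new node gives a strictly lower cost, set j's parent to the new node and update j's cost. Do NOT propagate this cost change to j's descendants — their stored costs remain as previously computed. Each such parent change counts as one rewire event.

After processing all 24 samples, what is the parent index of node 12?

Parent of node 12: 5

1. q=(4,3) nearest=0 d=3 new=(3,3) → add node 1 parent=0 cost=2
2. q=(8,8) nearest=1 d=5 new=(5,5) → add node 2 parent=1 cost=4
3. q=(6,1) nearest=1 d=3 new=(5,1) → add node 3 parent=1 cost=4
4. q=(13,33) nearest=2 d=28 new=(7,7) → add node 4 parent=2 cost=6
5. q=(7,44) nearest=4 d=37 new=(7,9) → add node 5 parent=4 cost=8
6. q=(6,3) nearest=2 d=2 new=(6,3) → add node 6 parent=2 cost=6
7. q=(9,0) nearest=6 d=3 new=(8,1) → add node 7 parent=6 cost=8
8. q=(9,4) nearest=4 d=3 new=(9,5) → add node 8 parent=4 cost=8
9. q=(12,36) nearest=5 d=27 new=(9,11) → blocked by [8,11]×[10,21], reject
10. q=(11,26) nearest=5 d=17 new=(9,11) → blocked by [8,11]×[10,21], reject
11. q=(9,42) nearest=5 d=33 new=(9,11) → blocked by [8,11]×[10,21], reject
12. q=(9,9) nearest=4 d=2 new=(9,9) → add node 9 parent=4 cost=8
13. q=(18,8) nearest=8 d=9 new=(11,7) → add node 10 parent=8 cost=10
14. q=(11,5) nearest=8 d=2 new=(11,5) → add node 11 parent=8 cost=10
15. q=(4,21) nearest=5 d=12 new=(5,11) → add node 12 parent=5 cost=10
16. q=(6,14) nearest=12 d=3 new=(6,13) → add node 13 parent=12 cost=12
17. q=(8,38) nearest=13 d=25 new=(8,15) → blocked by [8,11]×[10,21], reject
18. q=(12,37) nearest=13 d=24 new=(8,15) → blocked by [8,11]×[10,21], reject
19. q=(15,26) nearest=13 d=13 new=(8,15) → blocked by [8,11]×[10,21], reject
20. q=(15,18) nearest=5 d=9 new=(9,11) → blocked by [8,11]×[10,21], reject
21. q=(1,15) nearest=12 d=4 new=(3,13) → add node 14 parent=12 cost=12
22. q=(16,9) nearest=10 d=5 new=(13,9) → add node 15 parent=10 cost=12
23. q=(13,45) nearest=13 d=32 new=(8,15) → blocked by [8,11]×[10,21], reject
24. q=(6,32) nearest=13 d=19 new=(6,15) → add node 16 parent=13 cost=14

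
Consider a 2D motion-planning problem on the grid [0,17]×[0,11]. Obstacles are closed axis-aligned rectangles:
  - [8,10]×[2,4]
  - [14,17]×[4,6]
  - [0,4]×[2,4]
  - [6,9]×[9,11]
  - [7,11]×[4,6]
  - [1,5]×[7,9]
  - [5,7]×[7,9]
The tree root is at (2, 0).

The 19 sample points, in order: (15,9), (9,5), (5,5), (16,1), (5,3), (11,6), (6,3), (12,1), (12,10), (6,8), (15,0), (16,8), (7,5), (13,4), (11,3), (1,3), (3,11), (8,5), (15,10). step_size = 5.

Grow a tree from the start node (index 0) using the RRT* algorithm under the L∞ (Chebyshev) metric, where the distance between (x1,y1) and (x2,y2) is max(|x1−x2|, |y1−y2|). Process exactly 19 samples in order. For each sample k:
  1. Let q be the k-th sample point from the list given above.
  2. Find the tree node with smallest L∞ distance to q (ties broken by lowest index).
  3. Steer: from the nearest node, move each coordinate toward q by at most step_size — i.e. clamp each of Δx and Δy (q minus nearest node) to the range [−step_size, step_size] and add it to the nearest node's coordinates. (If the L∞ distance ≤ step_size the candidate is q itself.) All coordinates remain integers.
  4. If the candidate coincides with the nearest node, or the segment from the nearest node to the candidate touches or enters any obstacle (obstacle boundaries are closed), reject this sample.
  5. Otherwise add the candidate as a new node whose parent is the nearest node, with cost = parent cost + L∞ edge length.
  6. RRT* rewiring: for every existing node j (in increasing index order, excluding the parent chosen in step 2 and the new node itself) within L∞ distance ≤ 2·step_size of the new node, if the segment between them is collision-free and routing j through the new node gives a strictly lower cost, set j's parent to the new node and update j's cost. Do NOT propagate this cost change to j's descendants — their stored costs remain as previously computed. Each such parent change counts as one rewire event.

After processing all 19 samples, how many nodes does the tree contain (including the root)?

1. q=(15,9) nearest=0 d=13 new=(7,5) → blocked by [0,4]×[2,4], reject
2. q=(9,5) nearest=0 d=7 new=(7,5) → blocked by [0,4]×[2,4], reject
3. q=(5,5) nearest=0 d=5 new=(5,5) → blocked by [0,4]×[2,4], reject
4. q=(16,1) nearest=0 d=14 new=(7,1) → add node 1 parent=0 cost=5
5. q=(5,3) nearest=1 d=2 new=(5,3) → add node 2 parent=1 cost=7
6. q=(11,6) nearest=1 d=5 new=(11,6) → blocked by [8,10]×[2,4], reject
7. q=(6,3) nearest=2 d=1 new=(6,3) → add node 3 parent=2 cost=8
8. q=(12,1) nearest=1 d=5 new=(12,1) → add node 4 parent=1 cost=10
9. q=(12,10) nearest=2 d=7 new=(10,8) → blocked by [7,11]×[4,6], reject
10. q=(6,8) nearest=2 d=5 new=(6,8) → blocked by [5,7]×[7,9], reject
11. q=(15,0) nearest=4 d=3 new=(15,0) → add node 5 parent=4 cost=13
12. q=(16,8) nearest=4 d=7 new=(16,6) → blocked by [14,17]×[4,6], reject
13. q=(7,5) nearest=2 d=2 new=(7,5) → blocked by [7,11]×[4,6], reject
14. q=(13,4) nearest=4 d=3 new=(13,4) → add node 6 parent=4 cost=13
15. q=(11,3) nearest=4 d=2 new=(11,3) → add node 7 parent=4 cost=12
16. q=(1,3) nearest=0 d=3 new=(1,3) → blocked by [0,4]×[2,4], reject
17. q=(3,11) nearest=2 d=8 new=(3,8) → blocked by [1,5]×[7,9], reject
18. q=(8,5) nearest=3 d=2 new=(8,5) → blocked by [7,11]×[4,6], reject
19. q=(15,10) nearest=6 d=6 new=(15,9) → add node 8 parent=6 cost=18

Node count: 9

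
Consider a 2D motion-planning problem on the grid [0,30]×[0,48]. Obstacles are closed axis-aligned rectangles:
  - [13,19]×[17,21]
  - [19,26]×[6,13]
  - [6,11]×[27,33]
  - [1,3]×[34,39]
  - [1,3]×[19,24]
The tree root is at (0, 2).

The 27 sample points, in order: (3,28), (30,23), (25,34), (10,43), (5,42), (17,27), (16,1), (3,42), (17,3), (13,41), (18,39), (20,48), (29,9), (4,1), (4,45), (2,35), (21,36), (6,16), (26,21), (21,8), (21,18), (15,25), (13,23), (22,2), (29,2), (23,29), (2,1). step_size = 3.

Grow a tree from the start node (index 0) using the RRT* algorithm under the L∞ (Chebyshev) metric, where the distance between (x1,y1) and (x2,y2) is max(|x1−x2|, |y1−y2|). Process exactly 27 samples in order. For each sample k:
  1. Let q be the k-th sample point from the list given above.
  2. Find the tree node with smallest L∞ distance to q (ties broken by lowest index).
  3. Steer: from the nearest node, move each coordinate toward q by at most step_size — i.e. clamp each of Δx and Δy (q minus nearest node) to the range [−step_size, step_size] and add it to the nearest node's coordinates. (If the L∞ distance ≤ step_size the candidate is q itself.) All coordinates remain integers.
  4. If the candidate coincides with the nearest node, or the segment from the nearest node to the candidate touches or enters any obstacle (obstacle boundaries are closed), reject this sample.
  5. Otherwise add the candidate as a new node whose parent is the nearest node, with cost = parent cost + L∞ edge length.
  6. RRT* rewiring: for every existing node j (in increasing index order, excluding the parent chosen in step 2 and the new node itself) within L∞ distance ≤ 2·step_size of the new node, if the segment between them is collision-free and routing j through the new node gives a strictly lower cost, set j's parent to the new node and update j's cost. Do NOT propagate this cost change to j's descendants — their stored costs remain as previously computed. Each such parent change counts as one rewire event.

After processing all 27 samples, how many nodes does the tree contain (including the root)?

Node count: 19

1. q=(3,28) nearest=0 d=26 new=(3,5) → add node 1 parent=0 cost=3
2. q=(30,23) nearest=1 d=27 new=(6,8) → add node 2 parent=1 cost=6
3. q=(25,34) nearest=2 d=26 new=(9,11) → add node 3 parent=2 cost=9
4. q=(10,43) nearest=3 d=32 new=(10,14) → add node 4 parent=3 cost=12
5. q=(5,42) nearest=4 d=28 new=(7,17) → add node 5 parent=4 cost=15
6. q=(17,27) nearest=5 d=10 new=(10,20) → add node 6 parent=5 cost=18
7. q=(16,1) nearest=2 d=10 new=(9,5) → add node 7 parent=2 cost=9
8. q=(3,42) nearest=6 d=22 new=(7,23) → add node 8 parent=6 cost=21
9. q=(17,3) nearest=3 d=8 new=(12,8) → add node 9 parent=3 cost=12
10. q=(13,41) nearest=8 d=18 new=(10,26) → add node 10 parent=8 cost=24
11. q=(18,39) nearest=10 d=13 new=(13,29) → blocked by [6,11]×[27,33], reject
12. q=(20,48) nearest=10 d=22 new=(13,29) → blocked by [6,11]×[27,33], reject
13. q=(29,9) nearest=9 d=17 new=(15,9) → add node 11 parent=9 cost=15
14. q=(4,1) nearest=0 d=4 new=(3,1) → add node 12 parent=0 cost=3
15. q=(4,45) nearest=10 d=19 new=(7,29) → blocked by [6,11]×[27,33], reject
16. q=(2,35) nearest=10 d=9 new=(7,29) → blocked by [6,11]×[27,33], reject
17. q=(21,36) nearest=10 d=11 new=(13,29) → blocked by [6,11]×[27,33], reject
18. q=(6,16) nearest=5 d=1 new=(6,16) → add node 13 parent=5 cost=16
19. q=(26,21) nearest=11 d=12 new=(18,12) → add node 14 parent=11 cost=18
20. q=(21,8) nearest=14 d=4 new=(21,9) → blocked by [19,26]×[6,13], reject
21. q=(21,18) nearest=14 d=6 new=(21,15) → blocked by [19,26]×[6,13], reject
22. q=(15,25) nearest=6 d=5 new=(13,23) → add node 15 parent=6 cost=21
23. q=(13,23) nearest=15 d=0 → coincident, reject
24. q=(22,2) nearest=11 d=7 new=(18,6) → add node 16 parent=11 cost=18
25. q=(29,2) nearest=14 d=11 new=(21,9) → blocked by [19,26]×[6,13], reject
26. q=(23,29) nearest=15 d=10 new=(16,26) → add node 17 parent=15 cost=24
27. q=(2,1) nearest=12 d=1 new=(2,1) → add node 18 parent=12 cost=4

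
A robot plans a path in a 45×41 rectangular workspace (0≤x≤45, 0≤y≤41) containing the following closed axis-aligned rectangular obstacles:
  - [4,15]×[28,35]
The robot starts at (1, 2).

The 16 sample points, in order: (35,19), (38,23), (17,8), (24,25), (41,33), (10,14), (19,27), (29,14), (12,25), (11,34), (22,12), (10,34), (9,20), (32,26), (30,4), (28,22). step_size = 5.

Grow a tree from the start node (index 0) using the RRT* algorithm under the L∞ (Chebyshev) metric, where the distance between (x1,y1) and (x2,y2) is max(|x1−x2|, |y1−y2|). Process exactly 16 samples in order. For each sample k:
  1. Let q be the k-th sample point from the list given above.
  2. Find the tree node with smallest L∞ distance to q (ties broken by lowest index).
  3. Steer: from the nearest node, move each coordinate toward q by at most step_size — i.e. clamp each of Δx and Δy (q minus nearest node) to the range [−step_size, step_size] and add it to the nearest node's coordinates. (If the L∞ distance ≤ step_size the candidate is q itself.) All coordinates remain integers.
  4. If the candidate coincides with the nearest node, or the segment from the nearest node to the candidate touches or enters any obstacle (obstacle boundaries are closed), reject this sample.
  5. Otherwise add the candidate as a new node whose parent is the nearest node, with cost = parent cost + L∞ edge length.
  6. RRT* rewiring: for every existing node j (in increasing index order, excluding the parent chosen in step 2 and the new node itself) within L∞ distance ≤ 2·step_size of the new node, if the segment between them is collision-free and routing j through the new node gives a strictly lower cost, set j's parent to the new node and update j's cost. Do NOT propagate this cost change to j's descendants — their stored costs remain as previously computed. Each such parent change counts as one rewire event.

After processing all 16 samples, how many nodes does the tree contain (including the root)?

1. q=(35,19) nearest=0 d=34 new=(6,7) → add node 1 parent=0 cost=5
2. q=(38,23) nearest=1 d=32 new=(11,12) → add node 2 parent=1 cost=10
3. q=(17,8) nearest=2 d=6 new=(16,8) → add node 3 parent=2 cost=15
4. q=(24,25) nearest=2 d=13 new=(16,17) → add node 4 parent=2 cost=15
5. q=(41,33) nearest=3 d=25 new=(21,13) → add node 5 parent=3 cost=20
6. q=(10,14) nearest=2 d=2 new=(10,14) → add node 6 parent=2 cost=12
7. q=(19,27) nearest=4 d=10 new=(19,22) → add node 7 parent=4 cost=20
8. q=(29,14) nearest=5 d=8 new=(26,14) → add node 8 parent=5 cost=25
9. q=(12,25) nearest=7 d=7 new=(14,25) → add node 9 parent=7 cost=25
10. q=(11,34) nearest=9 d=9 new=(11,30) → blocked by [4,15]×[28,35], reject
11. q=(22,12) nearest=5 d=1 new=(22,12) → add node 10 parent=5 cost=21
12. q=(10,34) nearest=9 d=9 new=(10,30) → blocked by [4,15]×[28,35], reject
13. q=(9,20) nearest=9 d=5 new=(9,20) → add node 11 parent=9 cost=30
14. q=(32,26) nearest=8 d=12 new=(31,19) → add node 12 parent=8 cost=30
15. q=(30,4) nearest=10 d=8 new=(27,7) → add node 13 parent=10 cost=26
16. q=(28,22) nearest=12 d=3 new=(28,22) → add node 14 parent=12 cost=33

Node count: 15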